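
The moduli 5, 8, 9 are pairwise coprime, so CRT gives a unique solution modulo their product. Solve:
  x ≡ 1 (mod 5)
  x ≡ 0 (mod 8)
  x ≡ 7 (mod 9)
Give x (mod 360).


Moduli 5, 8, 9 are pairwise coprime; by CRT there is a unique solution modulo M = 5 · 8 · 9 = 360.
Solve pairwise, accumulating the modulus:
  Start with x ≡ 1 (mod 5).
  Combine with x ≡ 0 (mod 8): since gcd(5, 8) = 1, we get a unique residue mod 40.
    Write x = 1 + 5·t and substitute into x ≡ 0 (mod 8): 5·t ≡ 0 − 1 = -1 (mod 8).
    Reduce coefficients mod 8: 5·t ≡ 7 (mod 8).
    The inverse of 5 mod 8 is 5 (since 5·5 = 25 = 3·8 + 1), so t ≡ 5·7 = 35 ≡ 3 (mod 8).
    Then x = 1 + 5·3 = 16, valid modulo lcm(5, 8) = 40: x ≡ 16 (mod 40).
  Combine with x ≡ 7 (mod 9): since gcd(40, 9) = 1, we get a unique residue mod 360.
    Write x = 16 + 40·t and substitute into x ≡ 7 (mod 9): 40·t ≡ 7 − 16 = -9 (mod 9).
    Reduce coefficients mod 9: 4·t ≡ 0 (mod 9).
    The inverse of 4 mod 9 is 7 (since 4·7 = 28 = 3·9 + 1), so t ≡ 7·0 = 0 ≡ 0 (mod 9).
    Then x = 16 + 40·0 = 16, valid modulo lcm(40, 9) = 360: x ≡ 16 (mod 360).
Verify: 16 mod 5 = 1 ✓, 16 mod 8 = 0 ✓, 16 mod 9 = 7 ✓.

x ≡ 16 (mod 360).


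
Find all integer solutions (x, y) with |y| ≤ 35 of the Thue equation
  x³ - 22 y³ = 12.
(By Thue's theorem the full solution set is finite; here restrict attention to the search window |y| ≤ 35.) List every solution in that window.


The equation is x³ - 22y³ = 12. For fixed y, x³ = 22·y³ + 12, so a solution requires the RHS to be a perfect cube.
Strategy: iterate y from -35 to 35, compute RHS = 22·y³ + 12, and check whether it is a (positive or negative) perfect cube.
Check small values of y:
  y = 0: RHS = 12 is not a perfect cube.
  y = 1: RHS = 34 is not a perfect cube.
  y = -1: RHS = -10 is not a perfect cube.
  y = 2: RHS = 188 is not a perfect cube.
  y = -2: RHS = -164 is not a perfect cube.
  y = 3: RHS = 606 is not a perfect cube.
  y = -3: RHS = -582 is not a perfect cube.
Continuing the search up to |y| = 35 finds no solutions either.
No (x, y) in the scanned range satisfies the equation.

No integer solutions with |y| ≤ 35.


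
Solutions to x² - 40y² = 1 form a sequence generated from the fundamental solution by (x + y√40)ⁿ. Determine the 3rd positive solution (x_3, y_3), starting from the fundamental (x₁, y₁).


Step 1: Find the fundamental solution (x₁, y₁) of x² - 40y² = 1.
  Expand √40 as a continued fraction. a₀ = ⌊√40⌋ = 6; iterate m_{k+1} = d_k·a_k − m_k, d_{k+1} = (40 − m_{k+1}²)/d_k, a_{k+1} = ⌊(a₀ + m_{k+1})/d_{k+1}⌋ (starting m₀ = 0, d₀ = 1), with convergents p_k = a_k·p_{k-1} + p_{k-2}, q_k = a_k·q_{k-1} + q_{k-2} (p₋₁ = 1, q₋₁ = 0):
  k = 0: a₀ = 6; p₀/q₀ = 6/1; p₀² − 40·q₀² = 36 − 40 = -4.
  k = 1: m = 6, d = 4, a = ⌊(6 + 6)/4⌋ = 3; p/q = (3·6 + 1)/(3·1 + 0) = 19/3; p² − 40·q² = 361 − 360 = 1.
  The first convergent with p² − 40·q² = 1 gives the fundamental solution (x₁, y₁) = (19, 3).
Step 2: Apply the recurrence (x_{n+1}, y_{n+1}) = (x₁x_n + 40y₁y_n, x₁y_n + y₁x_n) repeatedly.
  From (x_1, y_1) = (19, 3): x_2 = 19·19 + 40·3·3 = 721; y_2 = 19·3 + 3·19 = 114.
  From (x_2, y_2) = (721, 114): x_3 = 19·721 + 40·3·114 = 27379; y_3 = 19·114 + 3·721 = 4329.
Step 3: Verify x_3² - 40·y_3² = 749609641 - 749609640 = 1 (should be 1). ✓

(x_1, y_1) = (19, 3); (x_3, y_3) = (27379, 4329).


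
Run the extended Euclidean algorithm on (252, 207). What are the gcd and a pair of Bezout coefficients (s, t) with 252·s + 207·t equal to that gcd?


Euclidean algorithm on (252, 207) — divide until remainder is 0:
  252 = 1 · 207 + 45
  207 = 4 · 45 + 27
  45 = 1 · 27 + 18
  27 = 1 · 18 + 9
  18 = 2 · 9 + 0
gcd(252, 207) = 9.
Track Bezout coefficients alongside the remainders: start with r₀ = 252 = a·1 + b·0 (s = 1, t = 0) and r₁ = 207 = a·0 + b·1 (s = 0, t = 1); each new remainder r_{k+1} = r_{k-1} − q_k·r_k inherits s_{k+1} = s_{k-1} − q_k·s_k, t_{k+1} = t_{k-1} − q_k·t_k, so r_k = a·s_k + b·t_k at every step:
  q = 1: r = 45, s = 1 − 1·0 = 1, t = 0 − 1·1 = -1  (check: 252·1 + 207·(-1) = 45)
  q = 4: r = 27, s = 0 − 4·1 = -4, t = 1 − 4·(-1) = 5  (check: 252·(-4) + 207·5 = 27)
  q = 1: r = 18, s = 1 − 1·(-4) = 5, t = -1 − 1·5 = -6  (check: 252·5 + 207·(-6) = 18)
  q = 1: r = 9, s = -4 − 1·5 = -9, t = 5 − 1·(-6) = 11  (check: 252·(-9) + 207·11 = 9)
The row with r = 9 (the gcd) gives the Bezout coefficients s = -9, t = 11.
Result: 252 · (-9) + 207 · (11) = 9.

gcd(252, 207) = 9; s = -9, t = 11 (check: 252·(-9) + 207·11 = 9).


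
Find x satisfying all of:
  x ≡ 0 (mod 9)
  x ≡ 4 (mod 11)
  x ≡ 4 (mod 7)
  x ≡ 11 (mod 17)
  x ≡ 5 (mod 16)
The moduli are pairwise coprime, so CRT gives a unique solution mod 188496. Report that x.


Product of moduli M = 9 · 11 · 7 · 17 · 16 = 188496.
Merge one congruence at a time:
  Start: x ≡ 0 (mod 9).
  Combine with x ≡ 4 (mod 11); new modulus lcm = 99.
    Write x = 0 + 9·t and substitute into x ≡ 4 (mod 11): 9·t ≡ 4 − 0 = 4 (mod 11).
    The inverse of 9 mod 11 is 5 (since 9·5 = 45 = 4·11 + 1), so t ≡ 5·4 = 20 ≡ 9 (mod 11).
    Then x = 0 + 9·9 = 81, valid modulo lcm(9, 11) = 99: x ≡ 81 (mod 99).
  Combine with x ≡ 4 (mod 7); new modulus lcm = 693.
    Write x = 81 + 99·t and substitute into x ≡ 4 (mod 7): 99·t ≡ 4 − 81 = -77 (mod 7).
    Reduce coefficients mod 7: 1·t ≡ 0 (mod 7).
    So t ≡ 0 (mod 7).
    Then x = 81 + 99·0 = 81, valid modulo lcm(99, 7) = 693: x ≡ 81 (mod 693).
  Combine with x ≡ 11 (mod 17); new modulus lcm = 11781.
    Write x = 81 + 693·t and substitute into x ≡ 11 (mod 17): 693·t ≡ 11 − 81 = -70 (mod 17).
    Reduce coefficients mod 17: 13·t ≡ 15 (mod 17).
    The inverse of 13 mod 17 is 4 (since 13·4 = 52 = 3·17 + 1), so t ≡ 4·15 = 60 ≡ 9 (mod 17).
    Then x = 81 + 693·9 = 6318, valid modulo lcm(693, 17) = 11781: x ≡ 6318 (mod 11781).
  Combine with x ≡ 5 (mod 16); new modulus lcm = 188496.
    Write x = 6318 + 11781·t and substitute into x ≡ 5 (mod 16): 11781·t ≡ 5 − 6318 = -6313 (mod 16).
    Reduce coefficients mod 16: 5·t ≡ 7 (mod 16).
    The inverse of 5 mod 16 is 13 (since 5·13 = 65 = 4·16 + 1), so t ≡ 13·7 = 91 ≡ 11 (mod 16).
    Then x = 6318 + 11781·11 = 135909, valid modulo lcm(11781, 16) = 188496: x ≡ 135909 (mod 188496).
Verify against each original: 135909 mod 9 = 0, 135909 mod 11 = 4, 135909 mod 7 = 4, 135909 mod 17 = 11, 135909 mod 16 = 5.

x ≡ 135909 (mod 188496).


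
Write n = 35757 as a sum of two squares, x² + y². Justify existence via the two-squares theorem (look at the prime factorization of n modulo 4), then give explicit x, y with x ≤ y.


Step 1: Factor n = 35757 = 3^2 · 29 · 137.
Step 2: Check the mod-4 condition on each prime factor: 3 ≡ 3 (mod 4), exponent 2 (must be even); 29 ≡ 1 (mod 4), exponent 1; 137 ≡ 1 (mod 4), exponent 1.
All primes ≡ 3 (mod 4) appear to even exponent (or don't appear), so by the two-squares theorem n IS expressible as a sum of two squares.
Step 3: Build a representation. Group n = k² · m with k = 3 and m = 29 · 137 = 3973 (a product of primes ≡ 1 (mod 4)); a representation of m scales to one of n via (k·x)² + (k·y)² = k²(x² + y²). Each prime p ≡ 1 (mod 4) is itself a sum of two squares; find a² by testing p − a² for a perfect square:
  29: 29 − 1² = 28, 29 − 2² = 25 = 5² ⇒ 29 = 2² + 5².
  137: 137 − 1² = 136, 137 − 2² = 133, 137 − 3² = 128, 137 − 4² = 121 = 11² ⇒ 137 = 4² + 11².
  Combine using the Brahmagupta–Fibonacci identity (a² + b²)(c² + d²) = (ac − bd)² + (ad + bc)² = (ac + bd)² + (ad − bc)²:
  29 · 137 = 3973: from (2² + 5²)(4² + 11²), take (2·4 − 5·11, 2·11 + 5·4) = (8 − 55, 22 + 20) = (-47, 42); dropping signs (only squares matter) gives (47, 42); check 47² + 42² = 2209 + 1764 = 3973 ✓.
  Scale by k = 3: (3·47, 3·42) = (141, 126).
Step 4: Order so x ≤ y and verify: 126² + 141² = 15876 + 19881 = 35757 = n. ✓

n = 35757 = 126² + 141² (one valid representation with x ≤ y).


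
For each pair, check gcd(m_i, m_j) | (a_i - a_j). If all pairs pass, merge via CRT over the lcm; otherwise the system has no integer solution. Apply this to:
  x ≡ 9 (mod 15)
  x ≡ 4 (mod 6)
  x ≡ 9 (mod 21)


Moduli 15, 6, 21 are not pairwise coprime, so CRT works modulo lcm(m_i) when all pairwise compatibility conditions hold.
Pairwise compatibility: gcd(m_i, m_j) must divide a_i - a_j for every pair.
Merge one congruence at a time:
  Start: x ≡ 9 (mod 15).
  Combine with x ≡ 4 (mod 6): gcd(15, 6) = 3, and 4 - 9 = -5 is NOT divisible by 3.
    ⇒ system is inconsistent (no integer solution).

No solution (the system is inconsistent).


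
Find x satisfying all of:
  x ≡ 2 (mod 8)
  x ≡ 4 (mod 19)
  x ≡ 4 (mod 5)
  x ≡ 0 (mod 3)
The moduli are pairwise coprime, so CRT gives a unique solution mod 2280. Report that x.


Product of moduli M = 8 · 19 · 5 · 3 = 2280.
Merge one congruence at a time:
  Start: x ≡ 2 (mod 8).
  Combine with x ≡ 4 (mod 19); new modulus lcm = 152.
    Write x = 2 + 8·t and substitute into x ≡ 4 (mod 19): 8·t ≡ 4 − 2 = 2 (mod 19).
    The inverse of 8 mod 19 is 12 (since 8·12 = 96 = 5·19 + 1), so t ≡ 12·2 = 24 ≡ 5 (mod 19).
    Then x = 2 + 8·5 = 42, valid modulo lcm(8, 19) = 152: x ≡ 42 (mod 152).
  Combine with x ≡ 4 (mod 5); new modulus lcm = 760.
    Write x = 42 + 152·t and substitute into x ≡ 4 (mod 5): 152·t ≡ 4 − 42 = -38 (mod 5).
    Reduce coefficients mod 5: 2·t ≡ 2 (mod 5).
    The inverse of 2 mod 5 is 3 (since 2·3 = 6 = 1·5 + 1), so t ≡ 3·2 = 6 ≡ 1 (mod 5).
    Then x = 42 + 152·1 = 194, valid modulo lcm(152, 5) = 760: x ≡ 194 (mod 760).
  Combine with x ≡ 0 (mod 3); new modulus lcm = 2280.
    Write x = 194 + 760·t and substitute into x ≡ 0 (mod 3): 760·t ≡ 0 − 194 = -194 (mod 3).
    Reduce coefficients mod 3: 1·t ≡ 1 (mod 3).
    So t ≡ 1 (mod 3).
    Then x = 194 + 760·1 = 954, valid modulo lcm(760, 3) = 2280: x ≡ 954 (mod 2280).
Verify against each original: 954 mod 8 = 2, 954 mod 19 = 4, 954 mod 5 = 4, 954 mod 3 = 0.

x ≡ 954 (mod 2280).


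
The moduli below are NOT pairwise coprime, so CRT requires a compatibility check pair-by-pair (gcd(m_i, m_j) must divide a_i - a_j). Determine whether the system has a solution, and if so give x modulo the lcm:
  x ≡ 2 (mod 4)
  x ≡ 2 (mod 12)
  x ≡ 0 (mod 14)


Moduli 4, 12, 14 are not pairwise coprime, so CRT works modulo lcm(m_i) when all pairwise compatibility conditions hold.
Pairwise compatibility: gcd(m_i, m_j) must divide a_i - a_j for every pair.
Merge one congruence at a time:
  Start: x ≡ 2 (mod 4).
  Combine with x ≡ 2 (mod 12): gcd(4, 12) = 4; 2 - 2 = 0, which IS divisible by 4, so compatible.
    Write x = 2 + 4·t and substitute into x ≡ 2 (mod 12): 4·t ≡ 2 − 2 = 0 (mod 12).
    Divide the congruence (and modulus) by g = 4: 1·t ≡ 0 (mod 3).
    So t ≡ 0 (mod 3).
    Then x = 2 + 4·0 = 2, valid modulo lcm(4, 12) = 12: x ≡ 2 (mod 12).
  Combine with x ≡ 0 (mod 14): gcd(12, 14) = 2; 0 - 2 = -2, which IS divisible by 2, so compatible.
    Write x = 2 + 12·t and substitute into x ≡ 0 (mod 14): 12·t ≡ 0 − 2 = -2 (mod 14).
    Divide the congruence (and modulus) by g = 2: 6·t ≡ -1 (mod 7).
    Reduce coefficients mod 7: 6·t ≡ 6 (mod 7).
    The inverse of 6 mod 7 is 6 (since 6·6 = 36 = 5·7 + 1), so t ≡ 6·6 = 36 ≡ 1 (mod 7).
    Then x = 2 + 12·1 = 14, valid modulo lcm(12, 14) = 84: x ≡ 14 (mod 84).
Verify: 14 mod 4 = 2, 14 mod 12 = 2, 14 mod 14 = 0.

x ≡ 14 (mod 84).


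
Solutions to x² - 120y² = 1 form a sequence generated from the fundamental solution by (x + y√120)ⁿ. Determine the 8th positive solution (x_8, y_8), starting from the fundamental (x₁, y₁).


Step 1: Find the fundamental solution (x₁, y₁) of x² - 120y² = 1.
  Expand √120 as a continued fraction. a₀ = ⌊√120⌋ = 10; iterate m_{k+1} = d_k·a_k − m_k, d_{k+1} = (120 − m_{k+1}²)/d_k, a_{k+1} = ⌊(a₀ + m_{k+1})/d_{k+1}⌋ (starting m₀ = 0, d₀ = 1), with convergents p_k = a_k·p_{k-1} + p_{k-2}, q_k = a_k·q_{k-1} + q_{k-2} (p₋₁ = 1, q₋₁ = 0):
  k = 0: a₀ = 10; p₀/q₀ = 10/1; p₀² − 120·q₀² = 100 − 120 = -20.
  k = 1: m = 10, d = 20, a = ⌊(10 + 10)/20⌋ = 1; p/q = (1·10 + 1)/(1·1 + 0) = 11/1; p² − 120·q² = 121 − 120 = 1.
  The first convergent with p² − 120·q² = 1 gives the fundamental solution (x₁, y₁) = (11, 1).
Step 2: Apply the recurrence (x_{n+1}, y_{n+1}) = (x₁x_n + 120y₁y_n, x₁y_n + y₁x_n) repeatedly.
  From (x_1, y_1) = (11, 1): x_2 = 11·11 + 120·1·1 = 241; y_2 = 11·1 + 1·11 = 22.
  From (x_2, y_2) = (241, 22): x_3 = 11·241 + 120·1·22 = 5291; y_3 = 11·22 + 1·241 = 483.
  From (x_3, y_3) = (5291, 483): x_4 = 11·5291 + 120·1·483 = 116161; y_4 = 11·483 + 1·5291 = 10604.
  From (x_4, y_4) = (116161, 10604): x_5 = 11·116161 + 120·1·10604 = 2550251; y_5 = 11·10604 + 1·116161 = 232805.
  From (x_5, y_5) = (2550251, 232805): x_6 = 11·2550251 + 120·1·232805 = 55989361; y_6 = 11·232805 + 1·2550251 = 5111106.
  From (x_6, y_6) = (55989361, 5111106): x_7 = 11·55989361 + 120·1·5111106 = 1229215691; y_7 = 11·5111106 + 1·55989361 = 112211527.
  From (x_7, y_7) = (1229215691, 112211527): x_8 = 11·1229215691 + 120·1·112211527 = 26986755841; y_8 = 11·112211527 + 1·1229215691 = 2463542488.
Step 3: Verify x_8² - 120·y_8² = 728284990821747617281 - 728284990821747617280 = 1 (should be 1). ✓

(x_1, y_1) = (11, 1); (x_8, y_8) = (26986755841, 2463542488).


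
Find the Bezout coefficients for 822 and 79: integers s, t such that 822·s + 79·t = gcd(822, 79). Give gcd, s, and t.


Euclidean algorithm on (822, 79) — divide until remainder is 0:
  822 = 10 · 79 + 32
  79 = 2 · 32 + 15
  32 = 2 · 15 + 2
  15 = 7 · 2 + 1
  2 = 2 · 1 + 0
gcd(822, 79) = 1.
Track Bezout coefficients alongside the remainders: start with r₀ = 822 = a·1 + b·0 (s = 1, t = 0) and r₁ = 79 = a·0 + b·1 (s = 0, t = 1); each new remainder r_{k+1} = r_{k-1} − q_k·r_k inherits s_{k+1} = s_{k-1} − q_k·s_k, t_{k+1} = t_{k-1} − q_k·t_k, so r_k = a·s_k + b·t_k at every step:
  q = 10: r = 32, s = 1 − 10·0 = 1, t = 0 − 10·1 = -10  (check: 822·1 + 79·(-10) = 32)
  q = 2: r = 15, s = 0 − 2·1 = -2, t = 1 − 2·(-10) = 21  (check: 822·(-2) + 79·21 = 15)
  q = 2: r = 2, s = 1 − 2·(-2) = 5, t = -10 − 2·21 = -52  (check: 822·5 + 79·(-52) = 2)
  q = 7: r = 1, s = -2 − 7·5 = -37, t = 21 − 7·(-52) = 385  (check: 822·(-37) + 79·385 = 1)
The row with r = 1 (the gcd) gives the Bezout coefficients s = -37, t = 385.
Result: 822 · (-37) + 79 · (385) = 1.

gcd(822, 79) = 1; s = -37, t = 385 (check: 822·(-37) + 79·385 = 1).


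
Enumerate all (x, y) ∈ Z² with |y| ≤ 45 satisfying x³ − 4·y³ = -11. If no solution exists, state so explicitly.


The equation is x³ - 4y³ = -11. For fixed y, x³ = 4·y³ − 11, so a solution requires the RHS to be a perfect cube.
Strategy: iterate y from -45 to 45, compute RHS = 4·y³ − 11, and check whether it is a (positive or negative) perfect cube.
Check small values of y:
  y = 0: RHS = -11 is not a perfect cube.
  y = 1: RHS = -7 is not a perfect cube.
  y = -1: RHS = -15 is not a perfect cube.
  y = 2: RHS = 21 is not a perfect cube.
  y = -2: RHS = -43 is not a perfect cube.
  y = 3: RHS = 97 is not a perfect cube.
  y = -3: RHS = -119 is not a perfect cube.
Continuing the search up to |y| = 45 finds no solutions either.
No (x, y) in the scanned range satisfies the equation.

No integer solutions with |y| ≤ 45.


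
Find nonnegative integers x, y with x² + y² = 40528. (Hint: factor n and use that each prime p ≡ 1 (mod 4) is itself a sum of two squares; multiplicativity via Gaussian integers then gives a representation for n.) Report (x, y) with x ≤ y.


Step 1: Factor n = 40528 = 2^4 · 17 · 149.
Step 2: Check the mod-4 condition on each prime factor: 2 = 2 (special); 17 ≡ 1 (mod 4), exponent 1; 149 ≡ 1 (mod 4), exponent 1.
All primes ≡ 3 (mod 4) appear to even exponent (or don't appear), so by the two-squares theorem n IS expressible as a sum of two squares.
Step 3: Build a representation. Group n = k² · m with k = 4 and m = 17 · 149 = 2533 (a product of primes ≡ 1 (mod 4)); a representation of m scales to one of n via (k·x)² + (k·y)² = k²(x² + y²). Each prime p ≡ 1 (mod 4) is itself a sum of two squares; find a² by testing p − a² for a perfect square:
  17: 17 − 1² = 16 = 4² ⇒ 17 = 1² + 4².
  149: 149 − 1² = 148, 149 − 2² = 145, 149 − 3² = 140, 149 − 4² = 133, 149 − 5² = 124, 149 − 6² = 113, 149 − 7² = 100 = 10² ⇒ 149 = 7² + 10².
  Combine using the Brahmagupta–Fibonacci identity (a² + b²)(c² + d²) = (ac − bd)² + (ad + bc)² = (ac + bd)² + (ad − bc)²:
  17 · 149 = 2533: from (1² + 4²)(7² + 10²), take (1·7 − 4·10, 1·10 + 4·7) = (7 − 40, 10 + 28) = (-33, 38); dropping signs (only squares matter) gives (33, 38); check 33² + 38² = 1089 + 1444 = 2533 ✓.
  Scale by k = 4: (4·33, 4·38) = (132, 152).
Step 4: Order so x ≤ y and verify: 132² + 152² = 17424 + 23104 = 40528 = n. ✓

n = 40528 = 132² + 152² (one valid representation with x ≤ y).


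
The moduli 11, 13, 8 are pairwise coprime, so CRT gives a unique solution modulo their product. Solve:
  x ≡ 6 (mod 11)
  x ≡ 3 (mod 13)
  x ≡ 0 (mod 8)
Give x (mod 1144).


Moduli 11, 13, 8 are pairwise coprime; by CRT there is a unique solution modulo M = 11 · 13 · 8 = 1144.
Solve pairwise, accumulating the modulus:
  Start with x ≡ 6 (mod 11).
  Combine with x ≡ 3 (mod 13): since gcd(11, 13) = 1, we get a unique residue mod 143.
    Write x = 6 + 11·t and substitute into x ≡ 3 (mod 13): 11·t ≡ 3 − 6 = -3 (mod 13).
    Reduce coefficients mod 13: 11·t ≡ 10 (mod 13).
    The inverse of 11 mod 13 is 6 (since 11·6 = 66 = 5·13 + 1), so t ≡ 6·10 = 60 ≡ 8 (mod 13).
    Then x = 6 + 11·8 = 94, valid modulo lcm(11, 13) = 143: x ≡ 94 (mod 143).
  Combine with x ≡ 0 (mod 8): since gcd(143, 8) = 1, we get a unique residue mod 1144.
    Write x = 94 + 143·t and substitute into x ≡ 0 (mod 8): 143·t ≡ 0 − 94 = -94 (mod 8).
    Reduce coefficients mod 8: 7·t ≡ 2 (mod 8).
    The inverse of 7 mod 8 is 7 (since 7·7 = 49 = 6·8 + 1), so t ≡ 7·2 = 14 ≡ 6 (mod 8).
    Then x = 94 + 143·6 = 952, valid modulo lcm(143, 8) = 1144: x ≡ 952 (mod 1144).
Verify: 952 mod 11 = 6 ✓, 952 mod 13 = 3 ✓, 952 mod 8 = 0 ✓.

x ≡ 952 (mod 1144).


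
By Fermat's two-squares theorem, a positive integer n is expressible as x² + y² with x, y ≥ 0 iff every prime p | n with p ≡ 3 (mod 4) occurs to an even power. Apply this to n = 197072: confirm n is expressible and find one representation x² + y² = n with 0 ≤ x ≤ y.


Step 1: Factor n = 197072 = 2^4 · 109 · 113.
Step 2: Check the mod-4 condition on each prime factor: 2 = 2 (special); 109 ≡ 1 (mod 4), exponent 1; 113 ≡ 1 (mod 4), exponent 1.
All primes ≡ 3 (mod 4) appear to even exponent (or don't appear), so by the two-squares theorem n IS expressible as a sum of two squares.
Step 3: Build a representation. Group n = k² · m with k = 4 and m = 109 · 113 = 12317 (a product of primes ≡ 1 (mod 4)); a representation of m scales to one of n via (k·x)² + (k·y)² = k²(x² + y²). Each prime p ≡ 1 (mod 4) is itself a sum of two squares; find a² by testing p − a² for a perfect square:
  109: 109 − 1² = 108, 109 − 2² = 105, 109 − 3² = 100 = 10² ⇒ 109 = 3² + 10².
  113: 113 − 1² = 112, 113 − 2² = 109, 113 − 3² = 104, 113 − 4² = 97, 113 − 5² = 88, 113 − 6² = 77, 113 − 7² = 64 = 8² ⇒ 113 = 7² + 8².
  Combine using the Brahmagupta–Fibonacci identity (a² + b²)(c² + d²) = (ac − bd)² + (ad + bc)² = (ac + bd)² + (ad − bc)²:
  109 · 113 = 12317: from (3² + 10²)(7² + 8²), take (3·7 − 10·8, 3·8 + 10·7) = (21 − 80, 24 + 70) = (-59, 94); dropping signs (only squares matter) gives (59, 94); check 59² + 94² = 3481 + 8836 = 12317 ✓.
  Scale by k = 4: (4·59, 4·94) = (236, 376).
Step 4: Order so x ≤ y and verify: 236² + 376² = 55696 + 141376 = 197072 = n. ✓

n = 197072 = 236² + 376² (one valid representation with x ≤ y).


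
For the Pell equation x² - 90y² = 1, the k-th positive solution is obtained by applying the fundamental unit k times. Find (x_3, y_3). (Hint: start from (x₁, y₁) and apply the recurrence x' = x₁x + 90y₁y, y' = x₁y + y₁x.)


Step 1: Find the fundamental solution (x₁, y₁) of x² - 90y² = 1.
  Expand √90 as a continued fraction. a₀ = ⌊√90⌋ = 9; iterate m_{k+1} = d_k·a_k − m_k, d_{k+1} = (90 − m_{k+1}²)/d_k, a_{k+1} = ⌊(a₀ + m_{k+1})/d_{k+1}⌋ (starting m₀ = 0, d₀ = 1), with convergents p_k = a_k·p_{k-1} + p_{k-2}, q_k = a_k·q_{k-1} + q_{k-2} (p₋₁ = 1, q₋₁ = 0):
  k = 0: a₀ = 9; p₀/q₀ = 9/1; p₀² − 90·q₀² = 81 − 90 = -9.
  k = 1: m = 9, d = 9, a = ⌊(9 + 9)/9⌋ = 2; p/q = (2·9 + 1)/(2·1 + 0) = 19/2; p² − 90·q² = 361 − 360 = 1.
  The first convergent with p² − 90·q² = 1 gives the fundamental solution (x₁, y₁) = (19, 2).
Step 2: Apply the recurrence (x_{n+1}, y_{n+1}) = (x₁x_n + 90y₁y_n, x₁y_n + y₁x_n) repeatedly.
  From (x_1, y_1) = (19, 2): x_2 = 19·19 + 90·2·2 = 721; y_2 = 19·2 + 2·19 = 76.
  From (x_2, y_2) = (721, 76): x_3 = 19·721 + 90·2·76 = 27379; y_3 = 19·76 + 2·721 = 2886.
Step 3: Verify x_3² - 90·y_3² = 749609641 - 749609640 = 1 (should be 1). ✓

(x_1, y_1) = (19, 2); (x_3, y_3) = (27379, 2886).


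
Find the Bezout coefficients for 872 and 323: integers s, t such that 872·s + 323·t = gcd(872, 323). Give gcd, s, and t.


Euclidean algorithm on (872, 323) — divide until remainder is 0:
  872 = 2 · 323 + 226
  323 = 1 · 226 + 97
  226 = 2 · 97 + 32
  97 = 3 · 32 + 1
  32 = 32 · 1 + 0
gcd(872, 323) = 1.
Track Bezout coefficients alongside the remainders: start with r₀ = 872 = a·1 + b·0 (s = 1, t = 0) and r₁ = 323 = a·0 + b·1 (s = 0, t = 1); each new remainder r_{k+1} = r_{k-1} − q_k·r_k inherits s_{k+1} = s_{k-1} − q_k·s_k, t_{k+1} = t_{k-1} − q_k·t_k, so r_k = a·s_k + b·t_k at every step:
  q = 2: r = 226, s = 1 − 2·0 = 1, t = 0 − 2·1 = -2  (check: 872·1 + 323·(-2) = 226)
  q = 1: r = 97, s = 0 − 1·1 = -1, t = 1 − 1·(-2) = 3  (check: 872·(-1) + 323·3 = 97)
  q = 2: r = 32, s = 1 − 2·(-1) = 3, t = -2 − 2·3 = -8  (check: 872·3 + 323·(-8) = 32)
  q = 3: r = 1, s = -1 − 3·3 = -10, t = 3 − 3·(-8) = 27  (check: 872·(-10) + 323·27 = 1)
The row with r = 1 (the gcd) gives the Bezout coefficients s = -10, t = 27.
Result: 872 · (-10) + 323 · (27) = 1.

gcd(872, 323) = 1; s = -10, t = 27 (check: 872·(-10) + 323·27 = 1).


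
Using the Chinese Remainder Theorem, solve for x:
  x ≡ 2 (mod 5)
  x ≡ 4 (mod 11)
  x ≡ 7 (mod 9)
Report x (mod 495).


Moduli 5, 11, 9 are pairwise coprime; by CRT there is a unique solution modulo M = 5 · 11 · 9 = 495.
Solve pairwise, accumulating the modulus:
  Start with x ≡ 2 (mod 5).
  Combine with x ≡ 4 (mod 11): since gcd(5, 11) = 1, we get a unique residue mod 55.
    Write x = 2 + 5·t and substitute into x ≡ 4 (mod 11): 5·t ≡ 4 − 2 = 2 (mod 11).
    The inverse of 5 mod 11 is 9 (since 5·9 = 45 = 4·11 + 1), so t ≡ 9·2 = 18 ≡ 7 (mod 11).
    Then x = 2 + 5·7 = 37, valid modulo lcm(5, 11) = 55: x ≡ 37 (mod 55).
  Combine with x ≡ 7 (mod 9): since gcd(55, 9) = 1, we get a unique residue mod 495.
    Write x = 37 + 55·t and substitute into x ≡ 7 (mod 9): 55·t ≡ 7 − 37 = -30 (mod 9).
    Reduce coefficients mod 9: 1·t ≡ 6 (mod 9).
    So t ≡ 6 (mod 9).
    Then x = 37 + 55·6 = 367, valid modulo lcm(55, 9) = 495: x ≡ 367 (mod 495).
Verify: 367 mod 5 = 2 ✓, 367 mod 11 = 4 ✓, 367 mod 9 = 7 ✓.

x ≡ 367 (mod 495).


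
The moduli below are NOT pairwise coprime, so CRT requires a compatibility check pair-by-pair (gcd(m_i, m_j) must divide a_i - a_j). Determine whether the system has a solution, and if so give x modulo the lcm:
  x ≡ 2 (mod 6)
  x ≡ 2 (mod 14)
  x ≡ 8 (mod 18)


Moduli 6, 14, 18 are not pairwise coprime, so CRT works modulo lcm(m_i) when all pairwise compatibility conditions hold.
Pairwise compatibility: gcd(m_i, m_j) must divide a_i - a_j for every pair.
Merge one congruence at a time:
  Start: x ≡ 2 (mod 6).
  Combine with x ≡ 2 (mod 14): gcd(6, 14) = 2; 2 - 2 = 0, which IS divisible by 2, so compatible.
    Write x = 2 + 6·t and substitute into x ≡ 2 (mod 14): 6·t ≡ 2 − 2 = 0 (mod 14).
    Divide the congruence (and modulus) by g = 2: 3·t ≡ 0 (mod 7).
    The inverse of 3 mod 7 is 5 (since 3·5 = 15 = 2·7 + 1), so t ≡ 5·0 = 0 ≡ 0 (mod 7).
    Then x = 2 + 6·0 = 2, valid modulo lcm(6, 14) = 42: x ≡ 2 (mod 42).
  Combine with x ≡ 8 (mod 18): gcd(42, 18) = 6; 8 - 2 = 6, which IS divisible by 6, so compatible.
    Write x = 2 + 42·t and substitute into x ≡ 8 (mod 18): 42·t ≡ 8 − 2 = 6 (mod 18).
    Divide the congruence (and modulus) by g = 6: 7·t ≡ 1 (mod 3).
    Reduce coefficients mod 3: 1·t ≡ 1 (mod 3).
    So t ≡ 1 (mod 3).
    Then x = 2 + 42·1 = 44, valid modulo lcm(42, 18) = 126: x ≡ 44 (mod 126).
Verify: 44 mod 6 = 2, 44 mod 14 = 2, 44 mod 18 = 8.

x ≡ 44 (mod 126).


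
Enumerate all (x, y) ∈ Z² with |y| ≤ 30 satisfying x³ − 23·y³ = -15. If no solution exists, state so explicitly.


The equation is x³ - 23y³ = -15. For fixed y, x³ = 23·y³ − 15, so a solution requires the RHS to be a perfect cube.
Strategy: iterate y from -30 to 30, compute RHS = 23·y³ − 15, and check whether it is a (positive or negative) perfect cube.
Check small values of y:
  y = 0: RHS = -15 is not a perfect cube.
  y = 1: RHS = 8 = (2)³ ⇒ x = 2 works.
  y = -1: RHS = -38 is not a perfect cube.
  y = 2: RHS = 169 is not a perfect cube.
  y = -2: RHS = -199 is not a perfect cube.
  y = 3: RHS = 606 is not a perfect cube.
  y = -3: RHS = -636 is not a perfect cube.
Continuing the search up to |y| = 30 finds no further solutions beyond those listed.
Collected solutions: (2, 1).

Solutions (with |y| ≤ 30): (2, 1).


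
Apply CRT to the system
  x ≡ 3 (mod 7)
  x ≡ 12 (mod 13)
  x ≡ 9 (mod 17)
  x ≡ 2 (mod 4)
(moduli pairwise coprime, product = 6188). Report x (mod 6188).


Product of moduli M = 7 · 13 · 17 · 4 = 6188.
Merge one congruence at a time:
  Start: x ≡ 3 (mod 7).
  Combine with x ≡ 12 (mod 13); new modulus lcm = 91.
    Write x = 3 + 7·t and substitute into x ≡ 12 (mod 13): 7·t ≡ 12 − 3 = 9 (mod 13).
    The inverse of 7 mod 13 is 2 (since 7·2 = 14 = 1·13 + 1), so t ≡ 2·9 = 18 ≡ 5 (mod 13).
    Then x = 3 + 7·5 = 38, valid modulo lcm(7, 13) = 91: x ≡ 38 (mod 91).
  Combine with x ≡ 9 (mod 17); new modulus lcm = 1547.
    Write x = 38 + 91·t and substitute into x ≡ 9 (mod 17): 91·t ≡ 9 − 38 = -29 (mod 17).
    Reduce coefficients mod 17: 6·t ≡ 5 (mod 17).
    The inverse of 6 mod 17 is 3 (since 6·3 = 18 = 1·17 + 1), so t ≡ 3·5 = 15 ≡ 15 (mod 17).
    Then x = 38 + 91·15 = 1403, valid modulo lcm(91, 17) = 1547: x ≡ 1403 (mod 1547).
  Combine with x ≡ 2 (mod 4); new modulus lcm = 6188.
    Write x = 1403 + 1547·t and substitute into x ≡ 2 (mod 4): 1547·t ≡ 2 − 1403 = -1401 (mod 4).
    Reduce coefficients mod 4: 3·t ≡ 3 (mod 4).
    The inverse of 3 mod 4 is 3 (since 3·3 = 9 = 2·4 + 1), so t ≡ 3·3 = 9 ≡ 1 (mod 4).
    Then x = 1403 + 1547·1 = 2950, valid modulo lcm(1547, 4) = 6188: x ≡ 2950 (mod 6188).
Verify against each original: 2950 mod 7 = 3, 2950 mod 13 = 12, 2950 mod 17 = 9, 2950 mod 4 = 2.

x ≡ 2950 (mod 6188).


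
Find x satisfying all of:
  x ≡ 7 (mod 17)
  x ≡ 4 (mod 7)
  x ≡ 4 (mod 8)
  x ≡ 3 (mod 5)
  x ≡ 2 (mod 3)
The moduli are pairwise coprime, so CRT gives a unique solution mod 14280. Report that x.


Product of moduli M = 17 · 7 · 8 · 5 · 3 = 14280.
Merge one congruence at a time:
  Start: x ≡ 7 (mod 17).
  Combine with x ≡ 4 (mod 7); new modulus lcm = 119.
    Write x = 7 + 17·t and substitute into x ≡ 4 (mod 7): 17·t ≡ 4 − 7 = -3 (mod 7).
    Reduce coefficients mod 7: 3·t ≡ 4 (mod 7).
    The inverse of 3 mod 7 is 5 (since 3·5 = 15 = 2·7 + 1), so t ≡ 5·4 = 20 ≡ 6 (mod 7).
    Then x = 7 + 17·6 = 109, valid modulo lcm(17, 7) = 119: x ≡ 109 (mod 119).
  Combine with x ≡ 4 (mod 8); new modulus lcm = 952.
    Write x = 109 + 119·t and substitute into x ≡ 4 (mod 8): 119·t ≡ 4 − 109 = -105 (mod 8).
    Reduce coefficients mod 8: 7·t ≡ 7 (mod 8).
    The inverse of 7 mod 8 is 7 (since 7·7 = 49 = 6·8 + 1), so t ≡ 7·7 = 49 ≡ 1 (mod 8).
    Then x = 109 + 119·1 = 228, valid modulo lcm(119, 8) = 952: x ≡ 228 (mod 952).
  Combine with x ≡ 3 (mod 5); new modulus lcm = 4760.
    Write x = 228 + 952·t and substitute into x ≡ 3 (mod 5): 952·t ≡ 3 − 228 = -225 (mod 5).
    Reduce coefficients mod 5: 2·t ≡ 0 (mod 5).
    The inverse of 2 mod 5 is 3 (since 2·3 = 6 = 1·5 + 1), so t ≡ 3·0 = 0 ≡ 0 (mod 5).
    Then x = 228 + 952·0 = 228, valid modulo lcm(952, 5) = 4760: x ≡ 228 (mod 4760).
  Combine with x ≡ 2 (mod 3); new modulus lcm = 14280.
    Write x = 228 + 4760·t and substitute into x ≡ 2 (mod 3): 4760·t ≡ 2 − 228 = -226 (mod 3).
    Reduce coefficients mod 3: 2·t ≡ 2 (mod 3).
    The inverse of 2 mod 3 is 2 (since 2·2 = 4 = 1·3 + 1), so t ≡ 2·2 = 4 ≡ 1 (mod 3).
    Then x = 228 + 4760·1 = 4988, valid modulo lcm(4760, 3) = 14280: x ≡ 4988 (mod 14280).
Verify against each original: 4988 mod 17 = 7, 4988 mod 7 = 4, 4988 mod 8 = 4, 4988 mod 5 = 3, 4988 mod 3 = 2.

x ≡ 4988 (mod 14280).


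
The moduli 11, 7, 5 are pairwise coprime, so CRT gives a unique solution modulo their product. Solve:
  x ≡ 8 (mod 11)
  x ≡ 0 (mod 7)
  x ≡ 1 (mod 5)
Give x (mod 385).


Moduli 11, 7, 5 are pairwise coprime; by CRT there is a unique solution modulo M = 11 · 7 · 5 = 385.
Solve pairwise, accumulating the modulus:
  Start with x ≡ 8 (mod 11).
  Combine with x ≡ 0 (mod 7): since gcd(11, 7) = 1, we get a unique residue mod 77.
    Write x = 8 + 11·t and substitute into x ≡ 0 (mod 7): 11·t ≡ 0 − 8 = -8 (mod 7).
    Reduce coefficients mod 7: 4·t ≡ 6 (mod 7).
    The inverse of 4 mod 7 is 2 (since 4·2 = 8 = 1·7 + 1), so t ≡ 2·6 = 12 ≡ 5 (mod 7).
    Then x = 8 + 11·5 = 63, valid modulo lcm(11, 7) = 77: x ≡ 63 (mod 77).
  Combine with x ≡ 1 (mod 5): since gcd(77, 5) = 1, we get a unique residue mod 385.
    Write x = 63 + 77·t and substitute into x ≡ 1 (mod 5): 77·t ≡ 1 − 63 = -62 (mod 5).
    Reduce coefficients mod 5: 2·t ≡ 3 (mod 5).
    The inverse of 2 mod 5 is 3 (since 2·3 = 6 = 1·5 + 1), so t ≡ 3·3 = 9 ≡ 4 (mod 5).
    Then x = 63 + 77·4 = 371, valid modulo lcm(77, 5) = 385: x ≡ 371 (mod 385).
Verify: 371 mod 11 = 8 ✓, 371 mod 7 = 0 ✓, 371 mod 5 = 1 ✓.

x ≡ 371 (mod 385).


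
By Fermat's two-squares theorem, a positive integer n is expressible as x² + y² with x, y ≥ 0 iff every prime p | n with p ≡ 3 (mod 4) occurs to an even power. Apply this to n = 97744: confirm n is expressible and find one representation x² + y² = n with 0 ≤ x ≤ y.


Step 1: Factor n = 97744 = 2^4 · 41 · 149.
Step 2: Check the mod-4 condition on each prime factor: 2 = 2 (special); 41 ≡ 1 (mod 4), exponent 1; 149 ≡ 1 (mod 4), exponent 1.
All primes ≡ 3 (mod 4) appear to even exponent (or don't appear), so by the two-squares theorem n IS expressible as a sum of two squares.
Step 3: Build a representation. Group n = k² · m with k = 4 and m = 41 · 149 = 6109 (a product of primes ≡ 1 (mod 4)); a representation of m scales to one of n via (k·x)² + (k·y)² = k²(x² + y²). Each prime p ≡ 1 (mod 4) is itself a sum of two squares; find a² by testing p − a² for a perfect square:
  41: 41 − 1² = 40, 41 − 2² = 37, 41 − 3² = 32, 41 − 4² = 25 = 5² ⇒ 41 = 4² + 5².
  149: 149 − 1² = 148, 149 − 2² = 145, 149 − 3² = 140, 149 − 4² = 133, 149 − 5² = 124, 149 − 6² = 113, 149 − 7² = 100 = 10² ⇒ 149 = 7² + 10².
  Combine using the Brahmagupta–Fibonacci identity (a² + b²)(c² + d²) = (ac − bd)² + (ad + bc)² = (ac + bd)² + (ad − bc)²:
  41 · 149 = 6109: from (4² + 5²)(7² + 10²), take (4·7 − 5·10, 4·10 + 5·7) = (28 − 50, 40 + 35) = (-22, 75); dropping signs (only squares matter) gives (22, 75); check 22² + 75² = 484 + 5625 = 6109 ✓.
  Scale by k = 4: (4·22, 4·75) = (88, 300).
Step 4: Order so x ≤ y and verify: 88² + 300² = 7744 + 90000 = 97744 = n. ✓

n = 97744 = 88² + 300² (one valid representation with x ≤ y).


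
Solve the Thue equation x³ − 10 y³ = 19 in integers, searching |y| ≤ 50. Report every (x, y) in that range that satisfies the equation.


The equation is x³ - 10y³ = 19. For fixed y, x³ = 10·y³ + 19, so a solution requires the RHS to be a perfect cube.
Strategy: iterate y from -50 to 50, compute RHS = 10·y³ + 19, and check whether it is a (positive or negative) perfect cube.
Check small values of y:
  y = 0: RHS = 19 is not a perfect cube.
  y = 1: RHS = 29 is not a perfect cube.
  y = -1: RHS = 9 is not a perfect cube.
  y = 2: RHS = 99 is not a perfect cube.
  y = -2: RHS = -61 is not a perfect cube.
  y = 3: RHS = 289 is not a perfect cube.
  y = -3: RHS = -251 is not a perfect cube.
Continuing the search up to |y| = 50 finds no solutions either.
No (x, y) in the scanned range satisfies the equation.

No integer solutions with |y| ≤ 50.


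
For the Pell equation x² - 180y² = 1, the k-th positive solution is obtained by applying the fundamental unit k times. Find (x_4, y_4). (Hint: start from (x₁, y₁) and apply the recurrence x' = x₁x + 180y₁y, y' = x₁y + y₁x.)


Step 1: Find the fundamental solution (x₁, y₁) of x² - 180y² = 1.
  Expand √180 as a continued fraction. a₀ = ⌊√180⌋ = 13; iterate m_{k+1} = d_k·a_k − m_k, d_{k+1} = (180 − m_{k+1}²)/d_k, a_{k+1} = ⌊(a₀ + m_{k+1})/d_{k+1}⌋ (starting m₀ = 0, d₀ = 1), with convergents p_k = a_k·p_{k-1} + p_{k-2}, q_k = a_k·q_{k-1} + q_{k-2} (p₋₁ = 1, q₋₁ = 0):
  k = 0: a₀ = 13; p₀/q₀ = 13/1; p₀² − 180·q₀² = 169 − 180 = -11.
  k = 1: m = 13, d = 11, a = ⌊(13 + 13)/11⌋ = 2; p/q = (2·13 + 1)/(2·1 + 0) = 27/2; p² − 180·q² = 729 − 720 = 9.
  k = 2: m = 9, d = 9, a = ⌊(13 + 9)/9⌋ = 2; p/q = (2·27 + 13)/(2·2 + 1) = 67/5; p² − 180·q² = 4489 − 4500 = -11.
  k = 3: m = 9, d = 11, a = ⌊(13 + 9)/11⌋ = 2; p/q = (2·67 + 27)/(2·5 + 2) = 161/12; p² − 180·q² = 25921 − 25920 = 1.
  The first convergent with p² − 180·q² = 1 gives the fundamental solution (x₁, y₁) = (161, 12).
Step 2: Apply the recurrence (x_{n+1}, y_{n+1}) = (x₁x_n + 180y₁y_n, x₁y_n + y₁x_n) repeatedly.
  From (x_1, y_1) = (161, 12): x_2 = 161·161 + 180·12·12 = 51841; y_2 = 161·12 + 12·161 = 3864.
  From (x_2, y_2) = (51841, 3864): x_3 = 161·51841 + 180·12·3864 = 16692641; y_3 = 161·3864 + 12·51841 = 1244196.
  From (x_3, y_3) = (16692641, 1244196): x_4 = 161·16692641 + 180·12·1244196 = 5374978561; y_4 = 161·1244196 + 12·16692641 = 400627248.
Step 3: Verify x_4² - 180·y_4² = 28890394531209630721 - 28890394531209630720 = 1 (should be 1). ✓

(x_1, y_1) = (161, 12); (x_4, y_4) = (5374978561, 400627248).


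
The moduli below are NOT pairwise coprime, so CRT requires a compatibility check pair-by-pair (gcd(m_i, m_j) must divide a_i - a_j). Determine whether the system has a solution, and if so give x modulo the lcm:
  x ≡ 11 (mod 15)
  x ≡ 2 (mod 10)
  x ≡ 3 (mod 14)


Moduli 15, 10, 14 are not pairwise coprime, so CRT works modulo lcm(m_i) when all pairwise compatibility conditions hold.
Pairwise compatibility: gcd(m_i, m_j) must divide a_i - a_j for every pair.
Merge one congruence at a time:
  Start: x ≡ 11 (mod 15).
  Combine with x ≡ 2 (mod 10): gcd(15, 10) = 5, and 2 - 11 = -9 is NOT divisible by 5.
    ⇒ system is inconsistent (no integer solution).

No solution (the system is inconsistent).


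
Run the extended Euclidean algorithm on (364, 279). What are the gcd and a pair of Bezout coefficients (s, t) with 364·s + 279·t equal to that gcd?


Euclidean algorithm on (364, 279) — divide until remainder is 0:
  364 = 1 · 279 + 85
  279 = 3 · 85 + 24
  85 = 3 · 24 + 13
  24 = 1 · 13 + 11
  13 = 1 · 11 + 2
  11 = 5 · 2 + 1
  2 = 2 · 1 + 0
gcd(364, 279) = 1.
Track Bezout coefficients alongside the remainders: start with r₀ = 364 = a·1 + b·0 (s = 1, t = 0) and r₁ = 279 = a·0 + b·1 (s = 0, t = 1); each new remainder r_{k+1} = r_{k-1} − q_k·r_k inherits s_{k+1} = s_{k-1} − q_k·s_k, t_{k+1} = t_{k-1} − q_k·t_k, so r_k = a·s_k + b·t_k at every step:
  q = 1: r = 85, s = 1 − 1·0 = 1, t = 0 − 1·1 = -1  (check: 364·1 + 279·(-1) = 85)
  q = 3: r = 24, s = 0 − 3·1 = -3, t = 1 − 3·(-1) = 4  (check: 364·(-3) + 279·4 = 24)
  q = 3: r = 13, s = 1 − 3·(-3) = 10, t = -1 − 3·4 = -13  (check: 364·10 + 279·(-13) = 13)
  q = 1: r = 11, s = -3 − 1·10 = -13, t = 4 − 1·(-13) = 17  (check: 364·(-13) + 279·17 = 11)
  q = 1: r = 2, s = 10 − 1·(-13) = 23, t = -13 − 1·17 = -30  (check: 364·23 + 279·(-30) = 2)
  q = 5: r = 1, s = -13 − 5·23 = -128, t = 17 − 5·(-30) = 167  (check: 364·(-128) + 279·167 = 1)
The row with r = 1 (the gcd) gives the Bezout coefficients s = -128, t = 167.
Result: 364 · (-128) + 279 · (167) = 1.

gcd(364, 279) = 1; s = -128, t = 167 (check: 364·(-128) + 279·167 = 1).


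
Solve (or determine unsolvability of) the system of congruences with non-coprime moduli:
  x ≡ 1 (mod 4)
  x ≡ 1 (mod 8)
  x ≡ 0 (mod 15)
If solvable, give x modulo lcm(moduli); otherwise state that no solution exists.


Moduli 4, 8, 15 are not pairwise coprime, so CRT works modulo lcm(m_i) when all pairwise compatibility conditions hold.
Pairwise compatibility: gcd(m_i, m_j) must divide a_i - a_j for every pair.
Merge one congruence at a time:
  Start: x ≡ 1 (mod 4).
  Combine with x ≡ 1 (mod 8): gcd(4, 8) = 4; 1 - 1 = 0, which IS divisible by 4, so compatible.
    Write x = 1 + 4·t and substitute into x ≡ 1 (mod 8): 4·t ≡ 1 − 1 = 0 (mod 8).
    Divide the congruence (and modulus) by g = 4: 1·t ≡ 0 (mod 2).
    So t ≡ 0 (mod 2).
    Then x = 1 + 4·0 = 1, valid modulo lcm(4, 8) = 8: x ≡ 1 (mod 8).
  Combine with x ≡ 0 (mod 15): gcd(8, 15) = 1; 0 - 1 = -1, which IS divisible by 1, so compatible.
    Write x = 1 + 8·t and substitute into x ≡ 0 (mod 15): 8·t ≡ 0 − 1 = -1 (mod 15).
    Reduce coefficients mod 15: 8·t ≡ 14 (mod 15).
    The inverse of 8 mod 15 is 2 (since 8·2 = 16 = 1·15 + 1), so t ≡ 2·14 = 28 ≡ 13 (mod 15).
    Then x = 1 + 8·13 = 105, valid modulo lcm(8, 15) = 120: x ≡ 105 (mod 120).
Verify: 105 mod 4 = 1, 105 mod 8 = 1, 105 mod 15 = 0.

x ≡ 105 (mod 120).


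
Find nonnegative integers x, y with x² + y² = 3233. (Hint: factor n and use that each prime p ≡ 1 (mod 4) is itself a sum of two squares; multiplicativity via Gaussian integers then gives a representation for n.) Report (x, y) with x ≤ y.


Step 1: Factor n = 3233 = 53 · 61.
Step 2: Check the mod-4 condition on each prime factor: 53 ≡ 1 (mod 4), exponent 1; 61 ≡ 1 (mod 4), exponent 1.
All primes ≡ 3 (mod 4) appear to even exponent (or don't appear), so by the two-squares theorem n IS expressible as a sum of two squares.
Step 3: Build a representation. Here n = 53 · 61 is a product of primes ≡ 1 (mod 4). Each prime p ≡ 1 (mod 4) is itself a sum of two squares; find a² by testing p − a² for a perfect square:
  53: 53 − 1² = 52, 53 − 2² = 49 = 7² ⇒ 53 = 2² + 7².
  61: 61 − 1² = 60, 61 − 2² = 57, 61 − 3² = 52, 61 − 4² = 45, 61 − 5² = 36 = 6² ⇒ 61 = 5² + 6².
  Combine using the Brahmagupta–Fibonacci identity (a² + b²)(c² + d²) = (ac − bd)² + (ad + bc)² = (ac + bd)² + (ad − bc)²:
  53 · 61 = 3233: from (2² + 7²)(5² + 6²), take (2·5 − 7·6, 2·6 + 7·5) = (10 − 42, 12 + 35) = (-32, 47); dropping signs (only squares matter) gives (32, 47); check 32² + 47² = 1024 + 2209 = 3233 ✓.
Step 4: Order so x ≤ y and verify: 32² + 47² = 1024 + 2209 = 3233 = n. ✓

n = 3233 = 32² + 47² (one valid representation with x ≤ y).
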